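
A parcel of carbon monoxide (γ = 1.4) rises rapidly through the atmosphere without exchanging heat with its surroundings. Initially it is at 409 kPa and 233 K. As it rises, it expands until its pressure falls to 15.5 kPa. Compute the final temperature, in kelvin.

T₂ ≈ 91.5 K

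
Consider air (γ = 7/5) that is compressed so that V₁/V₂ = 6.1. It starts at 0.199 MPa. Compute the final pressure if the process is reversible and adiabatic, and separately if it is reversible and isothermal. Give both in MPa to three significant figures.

Isothermal: P₂ = P₁(V₁/V₂) = 0.199×6.1 = 1.214 MPa.
Adiabatic: P₂ = P₁(V₁/V₂)^γ = 0.199×6.1^(7/5) = 2.502 MPa.

adiabatic: 2.50 MPa; isothermal: 1.21 MPa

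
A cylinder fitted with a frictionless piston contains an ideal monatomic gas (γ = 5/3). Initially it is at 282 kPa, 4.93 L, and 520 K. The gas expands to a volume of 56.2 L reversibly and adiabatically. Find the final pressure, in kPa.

P₂ ≈ 4.88 kPa

Adiabatic: P₁V₁^γ = P₂V₂^γ ⇒ P₂ = P₁ (V₁/V₂)^γ.
P₂ = 282 × (4.93/56.2)^(5/3) = 4.884 kPa.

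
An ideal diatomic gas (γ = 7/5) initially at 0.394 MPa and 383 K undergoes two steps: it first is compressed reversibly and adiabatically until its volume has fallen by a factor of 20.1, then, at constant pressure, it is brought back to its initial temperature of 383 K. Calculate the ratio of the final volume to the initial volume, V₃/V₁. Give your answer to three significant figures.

V₃/V₁ ≈ 0.0150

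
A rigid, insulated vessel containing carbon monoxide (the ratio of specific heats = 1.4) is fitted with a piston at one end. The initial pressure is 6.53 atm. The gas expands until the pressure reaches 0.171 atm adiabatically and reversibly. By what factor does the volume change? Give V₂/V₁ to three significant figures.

V₂/V₁ ≈ 13.5

From PV^γ = const, V₂/V₁ = (P₁/P₂)^(1/γ).
V₂/V₁ = (6.53/0.171)^(0.714) = 13.49.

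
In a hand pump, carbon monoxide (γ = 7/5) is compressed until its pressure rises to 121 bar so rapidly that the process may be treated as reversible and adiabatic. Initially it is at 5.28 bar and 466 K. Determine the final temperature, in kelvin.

Along an adiabat T P^((1−γ)/γ) is constant, so T₂ = T₁ (P₂/P₁)^((γ−1)/γ).
T₂ = 466 × (121/5.28)^(2/7) = 1140 K.

T₂ ≈ 1140 K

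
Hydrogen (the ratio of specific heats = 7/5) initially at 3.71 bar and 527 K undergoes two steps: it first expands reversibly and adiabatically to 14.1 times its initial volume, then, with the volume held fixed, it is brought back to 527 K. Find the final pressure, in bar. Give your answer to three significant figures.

P₃ ≈ 0.263 bar

Adiabatic step (PV^γ = const): P₂ = 3.71×(1/14.1)^(7/5) = 0.0913 bar; T₂ = 527×(1/14.1)^(2/5) = 182.9 K.
Isochoric: P₃ = P₂(T₃/T₂) = 0.0913 × (527/182.9) = 0.2631 bar.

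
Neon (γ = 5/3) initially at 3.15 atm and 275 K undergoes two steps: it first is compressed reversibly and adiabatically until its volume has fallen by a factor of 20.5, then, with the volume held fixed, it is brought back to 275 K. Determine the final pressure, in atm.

P₃ ≈ 64.6 atm

Adiabatic step (PV^γ = const): P₂ = 3.15×20.5^(5/3) = 483.7 atm; T₂ = 275×20.5^(2/3) = 2060 K.
Isochoric: P₃ = P₂(T₃/T₂) = 483.7 × (275/2060) = 64.57 atm.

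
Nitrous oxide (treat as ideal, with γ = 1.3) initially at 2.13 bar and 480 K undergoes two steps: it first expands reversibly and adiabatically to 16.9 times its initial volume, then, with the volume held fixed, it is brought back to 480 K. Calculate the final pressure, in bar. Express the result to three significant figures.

Adiabatic step (PV^γ = const): P₂ = 2.13×(1/16.9)^(1.3) = 0.05397 bar; T₂ = 480×(1/16.9)^(0.3) = 205.5 K.
Isochoric: P₃ = P₂(T₃/T₂) = 0.05397 × (480/205.5) = 0.126 bar.

P₃ ≈ 0.126 bar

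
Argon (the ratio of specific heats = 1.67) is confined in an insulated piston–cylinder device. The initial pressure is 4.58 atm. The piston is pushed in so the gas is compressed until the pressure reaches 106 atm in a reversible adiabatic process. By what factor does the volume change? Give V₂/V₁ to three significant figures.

V₂/V₁ ≈ 0.152

From PV^γ = const, V₂/V₁ = (P₁/P₂)^(1/γ).
V₂/V₁ = (4.58/106)^(0.599) = 0.1524.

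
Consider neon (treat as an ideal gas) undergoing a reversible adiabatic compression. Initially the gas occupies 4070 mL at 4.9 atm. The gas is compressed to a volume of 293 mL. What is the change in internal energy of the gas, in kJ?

ΔU ≈ 14.5 kJ

γ = 5/3 for a monatomic ideal gas.
P₂ = P₁(V₁/V₂)^γ = 4.9×(4070/293)^(5/3) = 393.3 atm.
For a reversible adiabat, W_by_gas = (P₁V₁ − P₂V₂)/(γ−1).
W_by = (496500×0.00407 − 3.985×10^7×0.000293) / (2/3) = -14480 J.
Q = 0 ⇒ ΔU = −W_by = 14480 J.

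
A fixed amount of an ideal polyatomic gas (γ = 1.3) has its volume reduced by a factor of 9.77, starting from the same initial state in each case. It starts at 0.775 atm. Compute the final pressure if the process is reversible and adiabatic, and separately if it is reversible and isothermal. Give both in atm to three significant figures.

Isothermal: P₂ = P₁(V₁/V₂) = 0.775×9.77 = 7.572 atm.
Adiabatic: P₂ = P₁(V₁/V₂)^γ = 0.775×9.77^(1.3) = 15 atm.

adiabatic: 15.0 atm; isothermal: 7.57 atm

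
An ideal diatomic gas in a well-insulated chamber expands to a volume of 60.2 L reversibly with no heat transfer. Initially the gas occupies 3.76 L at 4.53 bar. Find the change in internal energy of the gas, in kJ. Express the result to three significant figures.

ΔU ≈ -2.85 kJ

γ = 7/5 for a diatomic ideal gas.
P₂ = P₁(V₁/V₂)^γ = 4.53×(3.76/60.2)^(7/5) = 0.09331 bar.
For a reversible adiabat, W_by_gas = (P₁V₁ − P₂V₂)/(γ−1).
W_by = (453000×0.00376 − 9331×0.0602) / (2/5) = 2854 J.
Q = 0 ⇒ ΔU = −W_by = -2854 J.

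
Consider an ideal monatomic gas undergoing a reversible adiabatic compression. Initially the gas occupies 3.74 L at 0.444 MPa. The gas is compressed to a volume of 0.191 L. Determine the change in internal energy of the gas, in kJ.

ΔU ≈ 15.6 kJ

γ = 5/3 for a monatomic ideal gas.
P₂ = P₁(V₁/V₂)^γ = 0.444×(3.74/0.191)^(5/3) = 63.16 MPa.
For a reversible adiabat, W_by_gas = (P₁V₁ − P₂V₂)/(γ−1).
W_by = (444000×0.00374 − 6.316×10^7×0.000191) / (2/3) = -15600 J.
Q = 0 ⇒ ΔU = −W_by = 15600 J.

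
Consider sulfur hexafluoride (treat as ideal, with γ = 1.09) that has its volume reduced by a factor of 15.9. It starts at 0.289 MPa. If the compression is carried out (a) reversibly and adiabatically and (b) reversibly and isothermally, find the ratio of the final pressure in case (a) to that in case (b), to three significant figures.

P_adiabatic / P_isothermal ≈ 1.28

Isothermal: P_b = P₁(V₁/V₂) = 0.289×15.9.
Adiabatic: P_a = P₁(V₁/V₂)^γ = 0.289×15.9^(1.09).
P_a/P_b = (V₁/V₂)^(γ−1) = 15.9^(0.09) = 1.283.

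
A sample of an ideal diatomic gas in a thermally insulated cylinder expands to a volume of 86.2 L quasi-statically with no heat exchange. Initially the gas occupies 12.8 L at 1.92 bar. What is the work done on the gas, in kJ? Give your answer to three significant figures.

W ≈ -3.28 kJ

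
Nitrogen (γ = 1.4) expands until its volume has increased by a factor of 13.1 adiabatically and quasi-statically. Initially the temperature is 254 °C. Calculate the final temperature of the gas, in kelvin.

Adiabatic: T₁V₁^(γ−1) = T₂V₂^(γ−1) ⇒ T₂ = T₁ (V₁/V₂)^(γ−1).
T₁ = 254 °C = 527.1 K.
T₂ = 527.1 × (1/13.1)^(0.4) = 188.4 K.

T₂ ≈ 188 K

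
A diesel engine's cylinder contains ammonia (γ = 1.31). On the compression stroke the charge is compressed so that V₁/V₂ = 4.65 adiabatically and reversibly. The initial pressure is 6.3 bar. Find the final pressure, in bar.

P₂ ≈ 47.2 bar

Adiabatic: P₁V₁^γ = P₂V₂^γ ⇒ P₂ = P₁ (V₁/V₂)^γ.
P₂ = 6.3 × 4.65^(1.31) = 47.17 bar.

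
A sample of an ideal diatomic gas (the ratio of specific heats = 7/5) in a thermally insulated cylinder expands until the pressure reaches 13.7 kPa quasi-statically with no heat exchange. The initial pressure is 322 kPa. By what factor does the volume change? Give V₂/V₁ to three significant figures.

V₂/V₁ ≈ 9.54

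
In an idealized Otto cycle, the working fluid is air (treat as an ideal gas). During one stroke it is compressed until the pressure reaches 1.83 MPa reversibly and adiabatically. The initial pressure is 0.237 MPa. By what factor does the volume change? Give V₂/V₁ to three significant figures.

V₂/V₁ ≈ 0.232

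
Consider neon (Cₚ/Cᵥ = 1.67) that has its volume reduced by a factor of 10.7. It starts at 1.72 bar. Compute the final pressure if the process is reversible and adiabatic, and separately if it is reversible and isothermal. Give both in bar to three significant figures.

Isothermal: P₂ = P₁(V₁/V₂) = 1.72×10.7 = 18.4 bar.
Adiabatic: P₂ = P₁(V₁/V₂)^γ = 1.72×10.7^(1.67) = 90.07 bar.

adiabatic: 90.1 bar; isothermal: 18.4 bar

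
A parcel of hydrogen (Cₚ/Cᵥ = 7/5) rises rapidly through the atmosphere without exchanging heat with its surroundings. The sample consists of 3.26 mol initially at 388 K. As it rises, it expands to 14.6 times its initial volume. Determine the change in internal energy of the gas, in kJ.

ΔU ≈ -17.3 kJ

For a reversible adiabat TV^(γ−1) is constant, so T₂ = T₁ (V₁/V₂)^(γ−1).
T₂ = 388 × (1/14.6)^(2/5) = 132.8 K.
Q = 0, so ΔU = W_on_gas = nCᵥΔT with Cᵥ = R/(γ−1) = 20.79 J/(mol·K).
ΔU = 3.26 × 20.79 × (132.8 − 388) = -17290 J.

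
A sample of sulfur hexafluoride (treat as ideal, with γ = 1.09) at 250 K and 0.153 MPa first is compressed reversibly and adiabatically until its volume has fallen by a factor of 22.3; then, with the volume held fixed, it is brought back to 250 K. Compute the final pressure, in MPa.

P₃ ≈ 3.41 MPa

Adiabatic step (PV^γ = const): P₂ = 0.153×22.3^(1.09) = 4.512 MPa; T₂ = 250×22.3^(0.09) = 330.6 K.
Isochoric: P₃ = P₂(T₃/T₂) = 4.512 × (250/330.6) = 3.412 MPa.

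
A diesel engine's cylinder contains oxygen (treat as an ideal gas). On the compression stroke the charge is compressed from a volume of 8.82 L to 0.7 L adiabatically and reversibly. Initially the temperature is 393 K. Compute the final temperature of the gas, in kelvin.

T₂ ≈ 1080 K

Adiabatic: T₁V₁^(γ−1) = T₂V₂^(γ−1) ⇒ T₂ = T₁ (V₁/V₂)^(γ−1).
For a diatomic ideal gas γ = 7/5, so γ−1 = 2/5.
T₂ = 393 × (8.82/0.7)^(2/5) = 1083 K.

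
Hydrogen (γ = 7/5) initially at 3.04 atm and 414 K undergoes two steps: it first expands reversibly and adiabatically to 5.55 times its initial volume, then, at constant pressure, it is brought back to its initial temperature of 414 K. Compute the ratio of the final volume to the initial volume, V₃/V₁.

Adiabatic step: V₂/V₁ = 5.55; T₂ = T₁·(1/5.55)^(2/5) = 208.6 K.
Isobaric step: V₃/V₂ = T₃/T₂ = 414/208.6.
V₃/V₁ = (V₂/V₁)(V₃/V₂) = 5.55 × (414/208.6) = 11.02.

V₃/V₁ ≈ 11.0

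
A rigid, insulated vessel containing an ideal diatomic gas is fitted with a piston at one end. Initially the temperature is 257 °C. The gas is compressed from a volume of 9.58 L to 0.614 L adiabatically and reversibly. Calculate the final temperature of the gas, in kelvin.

T₂ ≈ 1590 K

Adiabatic: T₁V₁^(γ−1) = T₂V₂^(γ−1) ⇒ T₂ = T₁ (V₁/V₂)^(γ−1).
For a diatomic ideal gas γ = 7/5, so γ−1 = 2/5.
T₁ = 257 °C = 530.1 K.
T₂ = 530.1 × (9.58/0.614)^(2/5) = 1591 K.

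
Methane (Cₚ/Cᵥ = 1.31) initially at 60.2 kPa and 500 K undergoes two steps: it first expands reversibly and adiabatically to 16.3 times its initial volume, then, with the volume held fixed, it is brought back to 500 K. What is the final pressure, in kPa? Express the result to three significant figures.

P₃ ≈ 3.69 kPa

Adiabatic step (PV^γ = const): P₂ = 60.2×(1/16.3)^(1.31) = 1.555 kPa; T₂ = 500×(1/16.3)^(0.31) = 210.5 K.
Isochoric: P₃ = P₂(T₃/T₂) = 1.555 × (500/210.5) = 3.693 kPa.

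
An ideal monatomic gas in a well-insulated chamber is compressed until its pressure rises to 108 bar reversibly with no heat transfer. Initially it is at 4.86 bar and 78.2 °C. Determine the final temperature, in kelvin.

Along an adiabat T P^((1−γ)/γ) is constant, so T₂ = T₁ (P₂/P₁)^((γ−1)/γ).
For a monatomic ideal gas γ = 5/3, so (γ−1)/γ = 2/5.
T₁ = 78.2 °C = 351.3 K.
T₂ = 351.3 × (108/4.86)^(2/5) = 1215 K.

T₂ ≈ 1210 K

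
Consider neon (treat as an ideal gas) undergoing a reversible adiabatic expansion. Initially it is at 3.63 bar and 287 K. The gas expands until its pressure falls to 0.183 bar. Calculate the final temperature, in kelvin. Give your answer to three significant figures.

T₂ ≈ 86.9 K

Along an adiabat T P^((1−γ)/γ) is constant, so T₂ = T₁ (P₂/P₁)^((γ−1)/γ).
For a monatomic ideal gas γ = 5/3, so (γ−1)/γ = 2/5.
T₂ = 287 × (0.183/3.63)^(2/5) = 86.88 K.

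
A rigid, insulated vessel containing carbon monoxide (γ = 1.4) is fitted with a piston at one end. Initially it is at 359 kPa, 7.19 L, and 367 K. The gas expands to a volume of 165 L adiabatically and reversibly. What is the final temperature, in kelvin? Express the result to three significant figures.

T₂ ≈ 105 K

For a reversible adiabat TV^(γ−1) is constant, so T₂ = T₁ (V₁/V₂)^(γ−1).
T₂ = 367 × (7.19/165)^(0.4) = 104.8 K.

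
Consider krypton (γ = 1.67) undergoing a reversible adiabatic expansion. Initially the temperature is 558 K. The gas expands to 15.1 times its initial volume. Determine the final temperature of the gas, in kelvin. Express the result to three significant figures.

T₂ ≈ 90.5 K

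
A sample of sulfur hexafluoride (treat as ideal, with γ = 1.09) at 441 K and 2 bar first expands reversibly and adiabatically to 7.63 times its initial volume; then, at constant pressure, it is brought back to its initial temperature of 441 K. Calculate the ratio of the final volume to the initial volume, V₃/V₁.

Adiabatic step: V₂/V₁ = 7.63; T₂ = T₁·(1/7.63)^(0.09) = 367.3 K.
Isobaric step: V₃/V₂ = T₃/T₂ = 441/367.3.
V₃/V₁ = (V₂/V₁)(V₃/V₂) = 7.63 × (441/367.3) = 9.161.

V₃/V₁ ≈ 9.16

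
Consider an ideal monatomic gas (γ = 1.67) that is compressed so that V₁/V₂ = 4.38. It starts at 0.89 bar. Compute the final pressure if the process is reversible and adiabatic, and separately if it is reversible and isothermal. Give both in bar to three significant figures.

adiabatic: 10.5 bar; isothermal: 3.90 bar

Isothermal: P₂ = P₁(V₁/V₂) = 0.89×4.38 = 3.898 bar.
Adiabatic: P₂ = P₁(V₁/V₂)^γ = 0.89×4.38^(1.67) = 10.49 bar.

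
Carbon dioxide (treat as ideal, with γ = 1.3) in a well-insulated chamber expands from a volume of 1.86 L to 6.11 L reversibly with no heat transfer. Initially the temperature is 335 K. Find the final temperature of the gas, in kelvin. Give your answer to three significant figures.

T₂ ≈ 234 K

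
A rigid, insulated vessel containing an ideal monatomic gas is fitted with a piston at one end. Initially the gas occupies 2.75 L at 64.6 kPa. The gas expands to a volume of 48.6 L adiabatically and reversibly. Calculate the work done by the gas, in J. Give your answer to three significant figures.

γ = 5/3 for a monatomic ideal gas.
P₂ = P₁(V₁/V₂)^γ = 64.6×(2.75/48.6)^(5/3) = 0.5388 kPa.
For a reversible adiabat, W_by_gas = (P₁V₁ − P₂V₂)/(γ−1).
W_by = (64600×0.00275 − 538.8×0.0486) / (2/3) = 227.2 J.

W ≈ 227 J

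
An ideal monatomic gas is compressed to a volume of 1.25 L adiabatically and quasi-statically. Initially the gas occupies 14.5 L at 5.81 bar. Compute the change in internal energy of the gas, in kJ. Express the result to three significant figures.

γ = 5/3 for a monatomic ideal gas.
P₂ = P₁(V₁/V₂)^γ = 5.81×(14.5/1.25)^(5/3) = 345.4 bar.
For a reversible adiabat, W_by_gas = (P₁V₁ − P₂V₂)/(γ−1).
W_by = (581000×0.0145 − 3.454×10^7×0.00125) / (2/3) = -52120 J.
Q = 0 ⇒ ΔU = −W_by = 52120 J.

ΔU ≈ 52.1 kJ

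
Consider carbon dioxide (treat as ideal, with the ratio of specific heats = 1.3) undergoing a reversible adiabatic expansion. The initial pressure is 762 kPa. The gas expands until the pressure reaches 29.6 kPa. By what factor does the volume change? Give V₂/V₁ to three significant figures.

From PV^γ = const, V₂/V₁ = (P₁/P₂)^(1/γ).
V₂/V₁ = (762/29.6)^(0.769) = 12.17.

V₂/V₁ ≈ 12.2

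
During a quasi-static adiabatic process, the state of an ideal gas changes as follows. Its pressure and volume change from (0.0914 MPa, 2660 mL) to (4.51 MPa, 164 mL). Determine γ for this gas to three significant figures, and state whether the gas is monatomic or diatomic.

γ ≈ 1.40; diatomic

PV^γ = const ⇒ γ = ln(P₂/P₁) / ln(V₁/V₂).
γ = ln(4.51/0.0914) / ln(2660/164) = 1.399.
γ ≈ 1.40 is close to 7/5, so the gas is diatomic.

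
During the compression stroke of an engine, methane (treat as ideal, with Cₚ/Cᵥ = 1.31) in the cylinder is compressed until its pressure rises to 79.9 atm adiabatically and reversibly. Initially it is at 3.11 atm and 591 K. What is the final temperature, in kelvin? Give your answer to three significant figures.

T₂ ≈ 1270 K

Adiabatic: T₂/T₁ = (P₂/P₁)^((γ−1)/γ).
T₂ = 591 × (79.9/3.11)^(0.237) = 1274 K.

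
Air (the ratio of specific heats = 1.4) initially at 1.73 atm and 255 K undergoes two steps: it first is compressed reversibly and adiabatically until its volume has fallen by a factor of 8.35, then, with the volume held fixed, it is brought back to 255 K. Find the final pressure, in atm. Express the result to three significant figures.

P₃ ≈ 14.4 atm

Adiabatic step (PV^γ = const): P₂ = 1.73×8.35^(1.4) = 33.76 atm; T₂ = 255×8.35^(0.4) = 596 K.
Isochoric: P₃ = P₂(T₃/T₂) = 33.76 × (255/596) = 14.45 atm.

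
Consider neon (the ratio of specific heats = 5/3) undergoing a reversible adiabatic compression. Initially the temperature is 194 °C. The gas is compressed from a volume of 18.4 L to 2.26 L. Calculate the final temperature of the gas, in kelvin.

T₂ ≈ 1890 K

For a reversible adiabat TV^(γ−1) is constant, so T₂ = T₁ (V₁/V₂)^(γ−1).
T₁ = 194 °C = 467.1 K.
T₂ = 467.1 × (18.4/2.26)^(2/3) = 1891 K.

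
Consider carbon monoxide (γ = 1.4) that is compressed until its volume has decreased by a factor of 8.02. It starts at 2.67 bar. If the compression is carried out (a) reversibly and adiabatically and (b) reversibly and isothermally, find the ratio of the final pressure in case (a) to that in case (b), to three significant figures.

P_adiabatic / P_isothermal ≈ 2.30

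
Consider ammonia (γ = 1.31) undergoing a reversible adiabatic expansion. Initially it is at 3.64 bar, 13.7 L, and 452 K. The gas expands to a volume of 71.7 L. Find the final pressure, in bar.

P₂ ≈ 0.416 bar

Since PV^γ is constant along a reversible adiabat, P₂ = P₁ (V₁/V₂)^γ.
P₂ = 3.64 × (13.7/71.7)^(1.31) = 0.4164 bar.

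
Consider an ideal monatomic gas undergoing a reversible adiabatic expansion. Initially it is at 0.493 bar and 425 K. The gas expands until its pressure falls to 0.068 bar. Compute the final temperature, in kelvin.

T₂ ≈ 192 K

Along an adiabat T P^((1−γ)/γ) is constant, so T₂ = T₁ (P₂/P₁)^((γ−1)/γ).
For a monatomic ideal gas γ = 5/3, so (γ−1)/γ = 2/5.
T₂ = 425 × (0.068/0.493)^(2/5) = 192.4 K.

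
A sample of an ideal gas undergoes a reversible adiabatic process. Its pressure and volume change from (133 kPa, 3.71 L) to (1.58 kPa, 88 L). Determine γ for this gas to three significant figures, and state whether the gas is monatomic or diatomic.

PV^γ = const ⇒ γ = ln(P₂/P₁) / ln(V₁/V₂).
γ = ln(1.58/133) / ln(3.71/88) = 1.4.
γ ≈ 1.40 is close to 7/5, so the gas is diatomic.

γ ≈ 1.40; diatomic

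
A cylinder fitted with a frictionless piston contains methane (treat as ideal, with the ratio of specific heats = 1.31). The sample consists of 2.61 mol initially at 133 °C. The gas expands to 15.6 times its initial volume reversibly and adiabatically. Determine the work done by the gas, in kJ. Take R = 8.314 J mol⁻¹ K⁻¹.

W ≈ 16.3 kJ

For a reversible adiabat TV^(γ−1) is constant, so T₂ = T₁ (V₁/V₂)^(γ−1).
T₁ = 133 °C = 406.1 K.
T₂ = 406.1 × (1/15.6)^(0.31) = 173.3 K.
Q = 0, so ΔU = W_on_gas = nCᵥΔT with Cᵥ = R/(γ−1) = 26.82 J/(mol·K).
ΔU = 2.61 × 26.82 × (173.3 − 406.1) = -16300 J.
Work done by the gas = −ΔU = 16300 J.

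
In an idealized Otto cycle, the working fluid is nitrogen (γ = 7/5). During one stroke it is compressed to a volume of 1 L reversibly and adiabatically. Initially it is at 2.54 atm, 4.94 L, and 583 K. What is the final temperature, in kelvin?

For a reversible adiabat TV^(γ−1) is constant, so T₂ = T₁ (V₁/V₂)^(γ−1).
T₂ = 583 × (4.94/1)^(2/5) = 1104 K.

T₂ ≈ 1100 K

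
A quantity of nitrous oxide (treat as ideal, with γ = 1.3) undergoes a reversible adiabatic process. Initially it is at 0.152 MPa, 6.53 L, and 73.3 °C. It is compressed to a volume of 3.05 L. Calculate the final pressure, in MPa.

P₂ ≈ 0.409 MPa

Adiabatic: P₁V₁^γ = P₂V₂^γ ⇒ P₂ = P₁ (V₁/V₂)^γ.
P₂ = 0.152 × (6.53/3.05)^(1.3) = 0.4089 MPa.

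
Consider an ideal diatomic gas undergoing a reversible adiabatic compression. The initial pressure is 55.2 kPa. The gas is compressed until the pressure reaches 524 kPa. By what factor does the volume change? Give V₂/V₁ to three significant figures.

V₂/V₁ ≈ 0.200

From PV^γ = const, V₂/V₁ = (P₁/P₂)^(1/γ).
For a diatomic ideal gas γ = 7/5.
V₂/V₁ = (55.2/524)^(5/7) = 0.2004.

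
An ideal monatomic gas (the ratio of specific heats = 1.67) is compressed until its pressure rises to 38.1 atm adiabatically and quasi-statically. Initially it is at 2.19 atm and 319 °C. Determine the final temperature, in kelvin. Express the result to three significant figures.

Along an adiabat T P^((1−γ)/γ) is constant, so T₂ = T₁ (P₂/P₁)^((γ−1)/γ).
T₁ = 319 °C = 592.1 K.
T₂ = 592.1 × (38.1/2.19)^(0.401) = 1863 K.

T₂ ≈ 1860 K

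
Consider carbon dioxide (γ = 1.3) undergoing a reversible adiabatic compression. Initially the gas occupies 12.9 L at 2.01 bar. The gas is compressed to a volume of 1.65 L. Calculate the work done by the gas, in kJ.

P₂ = P₁(V₁/V₂)^γ = 2.01×(12.9/1.65)^(1.3) = 29.12 bar.
For a reversible adiabat, W_by_gas = (P₁V₁ − P₂V₂)/(γ−1).
W_by = (201000×0.0129 − 2.912×10^6×0.00165) / (0.3) = -7375 J.

W ≈ -7.37 kJ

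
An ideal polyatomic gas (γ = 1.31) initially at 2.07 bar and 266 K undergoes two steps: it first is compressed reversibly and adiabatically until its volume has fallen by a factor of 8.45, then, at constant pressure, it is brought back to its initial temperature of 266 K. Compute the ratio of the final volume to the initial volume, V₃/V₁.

Adiabatic step: V₂/V₁ = 0.1183; T₂ = T₁·8.45^(0.31) = 515.5 K.
Isobaric step: V₃/V₂ = T₃/T₂ = 266/515.5.
V₃/V₁ = (V₂/V₁)(V₃/V₂) = 0.1183 × (266/515.5) = 0.06107.

V₃/V₁ ≈ 0.0611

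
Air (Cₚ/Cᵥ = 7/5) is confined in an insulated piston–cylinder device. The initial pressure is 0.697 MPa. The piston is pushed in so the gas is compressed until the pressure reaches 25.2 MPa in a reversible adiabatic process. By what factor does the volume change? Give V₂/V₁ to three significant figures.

V₂/V₁ ≈ 0.0771

From PV^γ = const, V₂/V₁ = (P₁/P₂)^(1/γ).
V₂/V₁ = (0.697/25.2)^(5/7) = 0.07709.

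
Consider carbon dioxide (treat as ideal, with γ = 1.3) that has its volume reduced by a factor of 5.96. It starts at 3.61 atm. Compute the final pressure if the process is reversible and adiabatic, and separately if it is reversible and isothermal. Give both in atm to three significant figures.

Isothermal: P₂ = P₁(V₁/V₂) = 3.61×5.96 = 21.52 atm.
Adiabatic: P₂ = P₁(V₁/V₂)^γ = 3.61×5.96^(1.3) = 36.76 atm.

adiabatic: 36.8 atm; isothermal: 21.5 atm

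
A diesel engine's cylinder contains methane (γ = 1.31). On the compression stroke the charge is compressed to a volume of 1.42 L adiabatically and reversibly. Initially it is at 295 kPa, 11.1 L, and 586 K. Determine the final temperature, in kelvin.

T₂ ≈ 1110 K

Adiabatic: T₁V₁^(γ−1) = T₂V₂^(γ−1) ⇒ T₂ = T₁ (V₁/V₂)^(γ−1).
T₂ = 586 × (11.1/1.42)^(0.31) = 1109 K.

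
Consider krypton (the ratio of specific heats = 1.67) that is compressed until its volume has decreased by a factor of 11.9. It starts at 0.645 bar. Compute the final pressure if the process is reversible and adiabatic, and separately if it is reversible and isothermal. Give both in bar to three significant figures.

Isothermal: P₂ = P₁(V₁/V₂) = 0.645×11.9 = 7.676 bar.
Adiabatic: P₂ = P₁(V₁/V₂)^γ = 0.645×11.9^(1.67) = 40.34 bar.

adiabatic: 40.3 bar; isothermal: 7.68 bar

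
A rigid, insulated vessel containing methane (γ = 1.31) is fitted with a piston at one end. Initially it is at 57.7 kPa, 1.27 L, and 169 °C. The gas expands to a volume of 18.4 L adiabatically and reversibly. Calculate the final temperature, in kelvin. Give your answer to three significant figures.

T₂ ≈ 193 K

For a reversible adiabat TV^(γ−1) is constant, so T₂ = T₁ (V₁/V₂)^(γ−1).
T₁ = 169 °C = 442.1 K.
T₂ = 442.1 × (1.27/18.4)^(0.31) = 193 K.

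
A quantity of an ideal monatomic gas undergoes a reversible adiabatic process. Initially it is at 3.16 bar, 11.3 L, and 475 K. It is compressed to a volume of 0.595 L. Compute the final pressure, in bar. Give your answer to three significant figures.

P₂ ≈ 427 bar

Adiabatic: P₁V₁^γ = P₂V₂^γ ⇒ P₂ = P₁ (V₁/V₂)^γ.
γ = 5/3 for a monatomic ideal gas.
P₂ = 3.16 × (11.3/0.595)^(5/3) = 427.2 bar.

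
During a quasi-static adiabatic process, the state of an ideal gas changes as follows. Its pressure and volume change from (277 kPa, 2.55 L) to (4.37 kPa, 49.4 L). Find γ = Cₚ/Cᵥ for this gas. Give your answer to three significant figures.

γ ≈ 1.40

PV^γ = const ⇒ γ = ln(P₂/P₁) / ln(V₁/V₂).
γ = ln(4.37/277) / ln(2.55/49.4) = 1.4.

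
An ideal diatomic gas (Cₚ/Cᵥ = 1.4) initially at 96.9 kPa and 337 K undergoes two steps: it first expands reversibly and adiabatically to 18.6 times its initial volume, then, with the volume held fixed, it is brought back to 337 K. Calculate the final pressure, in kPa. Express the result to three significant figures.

P₃ ≈ 5.21 kPa

Adiabatic step (PV^γ = const): P₂ = 96.9×(1/18.6)^(1.4) = 1.618 kPa; T₂ = 337×(1/18.6)^(0.4) = 104.7 K.
Isochoric: P₃ = P₂(T₃/T₂) = 1.618 × (337/104.7) = 5.21 kPa.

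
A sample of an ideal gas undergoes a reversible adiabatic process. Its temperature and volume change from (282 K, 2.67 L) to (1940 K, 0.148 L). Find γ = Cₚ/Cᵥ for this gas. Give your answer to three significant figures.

TV^(γ−1) = const ⇒ γ − 1 = ln(T₂/T₁) / ln(V₁/V₂).
γ = 1 + ln(1940/282) / ln(2.67/0.148) = 1.667.

γ ≈ 1.67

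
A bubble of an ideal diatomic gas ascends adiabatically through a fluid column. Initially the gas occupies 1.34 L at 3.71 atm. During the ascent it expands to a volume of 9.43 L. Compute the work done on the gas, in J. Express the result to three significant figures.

γ = 7/5 for a diatomic ideal gas.
P₂ = P₁(V₁/V₂)^γ = 3.71×(1.34/9.43)^(7/5) = 0.2415 atm.
For a reversible adiabat, W_by_gas = (P₁V₁ − P₂V₂)/(γ−1).
W_by = (375900×0.00134 − 24470×0.00943) / (2/5) = 682.3 J.
W_on_gas = −W_by = -682.3 J.

W ≈ -682 J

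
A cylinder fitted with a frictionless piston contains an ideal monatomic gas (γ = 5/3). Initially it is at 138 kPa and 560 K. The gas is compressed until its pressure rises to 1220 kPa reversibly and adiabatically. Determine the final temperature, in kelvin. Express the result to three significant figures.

T₂ ≈ 1340 K

Along an adiabat T P^((1−γ)/γ) is constant, so T₂ = T₁ (P₂/P₁)^((γ−1)/γ).
T₂ = 560 × (1220/138)^(2/5) = 1339 K.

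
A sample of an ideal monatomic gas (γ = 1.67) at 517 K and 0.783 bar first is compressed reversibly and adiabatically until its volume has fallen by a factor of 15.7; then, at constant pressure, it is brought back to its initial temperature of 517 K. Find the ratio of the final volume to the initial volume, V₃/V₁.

V₃/V₁ ≈ 0.0101

Adiabatic step: V₂/V₁ = 0.06369; T₂ = T₁·15.7^(0.67) = 3271 K.
Isobaric step: V₃/V₂ = T₃/T₂ = 517/3271.
V₃/V₁ = (V₂/V₁)(V₃/V₂) = 0.06369 × (517/3271) = 0.01007.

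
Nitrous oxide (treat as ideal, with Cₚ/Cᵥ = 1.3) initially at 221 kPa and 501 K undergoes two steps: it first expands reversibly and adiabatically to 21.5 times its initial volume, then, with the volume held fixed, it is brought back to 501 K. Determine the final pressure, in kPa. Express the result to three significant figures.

Adiabatic step (PV^γ = const): P₂ = 221×(1/21.5)^(1.3) = 4.095 kPa; T₂ = 501×(1/21.5)^(0.3) = 199.6 K.
Isochoric: P₃ = P₂(T₃/T₂) = 4.095 × (501/199.6) = 10.28 kPa.

P₃ ≈ 10.3 kPa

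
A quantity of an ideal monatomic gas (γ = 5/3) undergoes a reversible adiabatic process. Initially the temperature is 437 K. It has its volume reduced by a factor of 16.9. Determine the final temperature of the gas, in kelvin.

For a reversible adiabat TV^(γ−1) is constant, so T₂ = T₁ (V₁/V₂)^(γ−1).
T₂ = 437 × 16.9^(2/3) = 2878 K.

T₂ ≈ 2880 K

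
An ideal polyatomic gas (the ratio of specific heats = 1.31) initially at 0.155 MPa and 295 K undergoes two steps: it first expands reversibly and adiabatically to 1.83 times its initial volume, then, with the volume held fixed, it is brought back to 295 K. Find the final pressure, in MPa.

Adiabatic step (PV^γ = const): P₂ = 0.155×(1/1.83)^(1.31) = 0.07023 MPa; T₂ = 295×(1/1.83)^(0.31) = 244.6 K.
Isochoric: P₃ = P₂(T₃/T₂) = 0.07023 × (295/244.6) = 0.0847 MPa.

P₃ ≈ 0.0847 MPa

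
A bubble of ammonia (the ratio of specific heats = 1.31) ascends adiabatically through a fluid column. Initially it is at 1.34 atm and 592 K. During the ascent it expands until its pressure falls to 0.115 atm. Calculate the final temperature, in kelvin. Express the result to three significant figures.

Adiabatic: T₂/T₁ = (P₂/P₁)^((γ−1)/γ).
T₂ = 592 × (0.115/1.34)^(0.237) = 331.1 K.

T₂ ≈ 331 K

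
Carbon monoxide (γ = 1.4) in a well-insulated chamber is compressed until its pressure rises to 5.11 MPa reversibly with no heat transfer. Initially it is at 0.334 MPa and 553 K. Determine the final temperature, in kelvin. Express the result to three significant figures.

T₂ ≈ 1210 K

Along an adiabat T P^((1−γ)/γ) is constant, so T₂ = T₁ (P₂/P₁)^((γ−1)/γ).
T₂ = 553 × (5.11/0.334)^(0.286) = 1206 K.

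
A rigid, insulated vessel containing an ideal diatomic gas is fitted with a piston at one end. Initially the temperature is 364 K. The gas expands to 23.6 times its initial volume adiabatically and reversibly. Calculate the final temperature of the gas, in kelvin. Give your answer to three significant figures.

T₂ ≈ 103 K

Adiabatic: T₁V₁^(γ−1) = T₂V₂^(γ−1) ⇒ T₂ = T₁ (V₁/V₂)^(γ−1).
For a diatomic ideal gas γ = 7/5, so γ−1 = 2/5.
T₂ = 364 × (1/23.6)^(2/5) = 102.8 K.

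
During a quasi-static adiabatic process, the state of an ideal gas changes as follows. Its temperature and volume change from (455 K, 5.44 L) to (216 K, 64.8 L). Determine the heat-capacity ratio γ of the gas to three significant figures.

γ ≈ 1.30

TV^(γ−1) = const ⇒ γ − 1 = ln(T₂/T₁) / ln(V₁/V₂).
γ = 1 + ln(216/455) / ln(5.44/64.8) = 1.301.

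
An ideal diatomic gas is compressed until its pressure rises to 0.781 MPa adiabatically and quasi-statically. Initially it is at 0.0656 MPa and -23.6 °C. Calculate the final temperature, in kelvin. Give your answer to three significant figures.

T₂ ≈ 506 K

Adiabatic: T₂/T₁ = (P₂/P₁)^((γ−1)/γ).
For a diatomic ideal gas γ = 7/5, so (γ−1)/γ = 2/7.
T₁ = -23.6 °C = 249.5 K.
T₂ = 249.5 × (0.781/0.0656)^(2/7) = 506.4 K.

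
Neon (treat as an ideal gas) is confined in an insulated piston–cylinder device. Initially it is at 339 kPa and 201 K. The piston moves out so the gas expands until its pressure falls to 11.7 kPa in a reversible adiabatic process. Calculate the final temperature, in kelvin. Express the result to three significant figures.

Adiabatic: T₂/T₁ = (P₂/P₁)^((γ−1)/γ).
For a monatomic ideal gas γ = 5/3, so (γ−1)/γ = 2/5.
T₂ = 201 × (11.7/339)^(2/5) = 52.29 K.

T₂ ≈ 52.3 K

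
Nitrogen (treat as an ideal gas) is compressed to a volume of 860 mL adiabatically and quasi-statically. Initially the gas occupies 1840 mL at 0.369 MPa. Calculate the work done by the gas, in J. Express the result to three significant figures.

γ = 7/5 for a diatomic ideal gas.
P₂ = P₁(V₁/V₂)^γ = 0.369×(1840/860)^(7/5) = 1.07 MPa.
For a reversible adiabat, W_by_gas = (P₁V₁ − P₂V₂)/(γ−1).
W_by = (369000×0.00184 − 1.07×10^6×0.00086) / (2/5) = -603.6 J.

W ≈ -604 J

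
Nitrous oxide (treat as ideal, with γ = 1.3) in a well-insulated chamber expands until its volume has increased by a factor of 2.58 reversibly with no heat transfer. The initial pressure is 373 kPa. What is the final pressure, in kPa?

P₂ ≈ 109 kPa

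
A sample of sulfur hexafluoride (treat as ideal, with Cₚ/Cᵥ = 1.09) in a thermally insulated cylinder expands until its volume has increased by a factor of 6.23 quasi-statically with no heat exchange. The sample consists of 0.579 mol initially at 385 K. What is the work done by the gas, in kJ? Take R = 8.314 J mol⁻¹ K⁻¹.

Adiabatic: T₁V₁^(γ−1) = T₂V₂^(γ−1) ⇒ T₂ = T₁ (V₁/V₂)^(γ−1).
T₂ = 385 × (1/6.23)^(0.09) = 326.6 K.
Q = 0, so ΔU = W_on_gas = nCᵥΔT with Cᵥ = R/(γ−1) = 92.38 J/(mol·K).
ΔU = 0.579 × 92.38 × (326.6 − 385) = -3126 J.
Work done by the gas = −ΔU = 3126 J.

W ≈ 3.13 kJ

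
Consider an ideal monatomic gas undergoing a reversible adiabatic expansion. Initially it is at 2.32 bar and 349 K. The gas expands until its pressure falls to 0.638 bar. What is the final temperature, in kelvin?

T₂ ≈ 208 K

Adiabatic: T₂/T₁ = (P₂/P₁)^((γ−1)/γ).
For a monatomic ideal gas γ = 5/3, so (γ−1)/γ = 2/5.
T₂ = 349 × (0.638/2.32)^(2/5) = 208.2 K.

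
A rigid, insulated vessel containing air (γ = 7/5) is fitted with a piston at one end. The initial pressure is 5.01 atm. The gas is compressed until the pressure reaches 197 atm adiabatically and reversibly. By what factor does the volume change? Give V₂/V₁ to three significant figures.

V₂/V₁ ≈ 0.0726

From PV^γ = const, V₂/V₁ = (P₁/P₂)^(1/γ).
V₂/V₁ = (5.01/197)^(5/7) = 0.07261.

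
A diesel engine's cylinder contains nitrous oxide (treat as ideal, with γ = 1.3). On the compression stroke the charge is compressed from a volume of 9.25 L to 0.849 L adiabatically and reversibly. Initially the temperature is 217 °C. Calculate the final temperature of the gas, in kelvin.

T₂ ≈ 1000 K

For a reversible adiabat TV^(γ−1) is constant, so T₂ = T₁ (V₁/V₂)^(γ−1).
T₁ = 217 °C = 490.1 K.
T₂ = 490.1 × (9.25/0.849)^(0.3) = 1003 K.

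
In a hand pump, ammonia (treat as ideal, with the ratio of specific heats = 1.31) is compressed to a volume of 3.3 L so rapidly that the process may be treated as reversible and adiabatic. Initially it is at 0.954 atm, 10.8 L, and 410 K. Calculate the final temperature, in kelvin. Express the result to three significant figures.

Adiabatic: T₁V₁^(γ−1) = T₂V₂^(γ−1) ⇒ T₂ = T₁ (V₁/V₂)^(γ−1).
T₂ = 410 × (10.8/3.3)^(0.31) = 592.1 K.

T₂ ≈ 592 K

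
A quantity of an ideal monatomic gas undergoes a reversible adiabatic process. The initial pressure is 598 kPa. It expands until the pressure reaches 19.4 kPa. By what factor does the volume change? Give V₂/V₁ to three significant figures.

V₂/V₁ ≈ 7.82

From PV^γ = const, V₂/V₁ = (P₁/P₂)^(1/γ).
For a monatomic ideal gas γ = 5/3.
V₂/V₁ = (598/19.4)^(3/5) = 7.822.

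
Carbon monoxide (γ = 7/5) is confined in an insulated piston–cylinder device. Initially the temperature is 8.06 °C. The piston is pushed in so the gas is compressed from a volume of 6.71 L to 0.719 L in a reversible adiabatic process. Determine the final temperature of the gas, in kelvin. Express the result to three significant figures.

T₂ ≈ 687 K

For a reversible adiabat TV^(γ−1) is constant, so T₂ = T₁ (V₁/V₂)^(γ−1).
T₁ = 8.06 °C = 281.2 K.
T₂ = 281.2 × (6.71/0.719)^(2/5) = 687.1 K.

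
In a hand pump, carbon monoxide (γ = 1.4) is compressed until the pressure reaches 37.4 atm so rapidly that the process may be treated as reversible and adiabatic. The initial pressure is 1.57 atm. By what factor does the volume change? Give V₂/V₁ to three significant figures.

From PV^γ = const, V₂/V₁ = (P₁/P₂)^(1/γ).
V₂/V₁ = (1.57/37.4)^(0.714) = 0.1039.

V₂/V₁ ≈ 0.104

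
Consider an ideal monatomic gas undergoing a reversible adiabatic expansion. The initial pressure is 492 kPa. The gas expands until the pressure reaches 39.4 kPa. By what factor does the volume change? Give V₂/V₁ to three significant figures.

From PV^γ = const, V₂/V₁ = (P₁/P₂)^(1/γ).
For a monatomic ideal gas γ = 5/3.
V₂/V₁ = (492/39.4)^(3/5) = 4.549.

V₂/V₁ ≈ 4.55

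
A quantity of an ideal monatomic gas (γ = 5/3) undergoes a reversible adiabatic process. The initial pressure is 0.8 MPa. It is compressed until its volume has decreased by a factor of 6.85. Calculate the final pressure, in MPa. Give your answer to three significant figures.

Adiabatic: P₁V₁^γ = P₂V₂^γ ⇒ P₂ = P₁ (V₁/V₂)^γ.
P₂ = 0.8 × 6.85^(5/3) = 19.77 MPa.

P₂ ≈ 19.8 MPa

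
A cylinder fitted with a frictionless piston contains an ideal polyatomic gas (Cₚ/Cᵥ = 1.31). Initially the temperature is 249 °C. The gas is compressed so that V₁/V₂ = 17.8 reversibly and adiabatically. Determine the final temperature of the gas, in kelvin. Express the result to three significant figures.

T₂ ≈ 1270 K

Adiabatic: T₁V₁^(γ−1) = T₂V₂^(γ−1) ⇒ T₂ = T₁ (V₁/V₂)^(γ−1).
T₁ = 249 °C = 522.1 K.
T₂ = 522.1 × 17.8^(0.31) = 1275 K.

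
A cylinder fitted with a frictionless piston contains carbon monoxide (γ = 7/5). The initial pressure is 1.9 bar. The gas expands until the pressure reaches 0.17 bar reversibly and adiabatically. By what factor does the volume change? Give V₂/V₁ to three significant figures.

V₂/V₁ ≈ 5.61

From PV^γ = const, V₂/V₁ = (P₁/P₂)^(1/γ).
V₂/V₁ = (1.9/0.17)^(5/7) = 5.608.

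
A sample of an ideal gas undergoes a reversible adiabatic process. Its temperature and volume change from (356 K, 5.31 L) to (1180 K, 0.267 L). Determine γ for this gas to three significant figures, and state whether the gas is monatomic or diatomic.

TV^(γ−1) = const ⇒ γ − 1 = ln(T₂/T₁) / ln(V₁/V₂).
γ = 1 + ln(1180/356) / ln(5.31/0.267) = 1.401.
γ ≈ 1.40 is close to 7/5, so the gas is diatomic.

γ ≈ 1.40; diatomic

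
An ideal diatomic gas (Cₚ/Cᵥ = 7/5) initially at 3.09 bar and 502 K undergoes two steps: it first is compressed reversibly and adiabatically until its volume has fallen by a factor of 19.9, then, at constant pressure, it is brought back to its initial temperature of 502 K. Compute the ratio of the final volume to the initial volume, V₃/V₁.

V₃/V₁ ≈ 0.0152

Adiabatic step: V₂/V₁ = 0.05025; T₂ = T₁·19.9^(2/5) = 1661 K.
Isobaric step: V₃/V₂ = T₃/T₂ = 502/1661.
V₃/V₁ = (V₂/V₁)(V₃/V₂) = 0.05025 × (502/1661) = 0.01519.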